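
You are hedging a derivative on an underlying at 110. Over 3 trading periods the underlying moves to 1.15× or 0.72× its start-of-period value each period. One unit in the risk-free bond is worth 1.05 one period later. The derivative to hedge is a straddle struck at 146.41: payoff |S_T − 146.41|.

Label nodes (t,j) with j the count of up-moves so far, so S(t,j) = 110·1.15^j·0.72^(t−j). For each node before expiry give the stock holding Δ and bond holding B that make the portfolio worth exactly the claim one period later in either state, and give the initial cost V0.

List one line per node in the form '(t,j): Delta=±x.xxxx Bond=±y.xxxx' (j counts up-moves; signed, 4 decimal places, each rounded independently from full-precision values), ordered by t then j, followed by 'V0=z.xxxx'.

Risk-neutral probability p* = (R−d)/(u−d) = (1.05−0.72)/(1.15−0.72) = 0.7674.
Payoff layer (t=3): V(3,0)=105.3527, V(3,1)=80.8324, V(3,2)=41.6680, V(3,3)=20.8862
(2,0): S=57.0240. Δ = (V_up−V_dn)/(S_up−S_dn) = (80.8324−105.3527)/(65.5776−41.0573) = -1.0000. V = [p*·80.8324 + (1−p*)·105.3527]/1.05 = 82.4141. B = V − Δ·S = 139.4381.
(2,1): S=91.0800. Δ = (V_up−V_dn)/(S_up−S_dn) = (41.6680−80.8324)/(104.7420−65.5776) = -1.0000. V = [p*·41.6680 + (1−p*)·80.8324]/1.05 = 48.3581. B = V − Δ·S = 139.4381.
(2,2): S=145.4750. Δ = (V_up−V_dn)/(S_up−S_dn) = (20.8862−41.6680)/(167.2962−104.7420) = -0.3322. V = [p*·20.8862 + (1−p*)·41.6680]/1.05 = 24.4945. B = V − Δ·S = 72.8241.
(1,0): S=79.2000. Δ = (V_up−V_dn)/(S_up−S_dn) = (48.3581−82.4141)/(91.0800−57.0240) = -1.0000. V = [p*·48.3581 + (1−p*)·82.4141]/1.05 = 53.5982. B = V − Δ·S = 132.7982.
(1,1): S=126.5000. Δ = (V_up−V_dn)/(S_up−S_dn) = (24.4945−48.3581)/(145.4750−91.0800) = -0.4387. V = [p*·24.4945 + (1−p*)·48.3581]/1.05 = 28.6135. B = V − Δ·S = 84.1102.
(0,0): S=110.0000. Δ = (V_up−V_dn)/(S_up−S_dn) = (28.6135−53.5982)/(126.5000−79.2000) = -0.5282. V = [p*·28.6135 + (1−p*)·53.5982]/1.05 = 32.7847. B = V − Δ·S = 90.8886.
Root portfolio cost Δ·110+B reproduces V0=32.7847.

(0,0): Delta=-0.5282 Bond=90.8886
(1,0): Delta=-1.0000 Bond=132.7982
(1,1): Delta=-0.4387 Bond=84.1102
(2,0): Delta=-1.0000 Bond=139.4381
(2,1): Delta=-1.0000 Bond=139.4381
(2,2): Delta=-0.3322 Bond=72.8241
V0=32.7847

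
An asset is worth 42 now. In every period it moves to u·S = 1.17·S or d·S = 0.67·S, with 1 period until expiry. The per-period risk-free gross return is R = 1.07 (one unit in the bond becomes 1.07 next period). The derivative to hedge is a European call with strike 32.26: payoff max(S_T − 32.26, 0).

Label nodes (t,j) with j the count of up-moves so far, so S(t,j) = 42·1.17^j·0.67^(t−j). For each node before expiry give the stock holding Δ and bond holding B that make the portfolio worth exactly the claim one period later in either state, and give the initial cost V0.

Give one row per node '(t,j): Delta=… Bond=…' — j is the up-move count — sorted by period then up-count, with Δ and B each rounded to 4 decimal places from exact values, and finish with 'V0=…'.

(0,0): Delta=0.8038 Bond=-21.1394
V0=12.6206

Since d<R<u, set p* = (R−d)/(u−d) = 0.8000; price each node as the discounted p*-expectation of its children.
At expiry t=1: V(1,0)=0.0000, V(1,1)=16.8800
Node (0,0) S=42.0000: V=(p*·16.8800+(1−p*)·0.0000)/1.07=12.6206; Δ=(16.8800−0.0000)/(49.1400−28.1400)=0.8038; B=V−Δ·S=-21.1394
Self-financing check: at every node Δ·S+B equals the discounted successor values.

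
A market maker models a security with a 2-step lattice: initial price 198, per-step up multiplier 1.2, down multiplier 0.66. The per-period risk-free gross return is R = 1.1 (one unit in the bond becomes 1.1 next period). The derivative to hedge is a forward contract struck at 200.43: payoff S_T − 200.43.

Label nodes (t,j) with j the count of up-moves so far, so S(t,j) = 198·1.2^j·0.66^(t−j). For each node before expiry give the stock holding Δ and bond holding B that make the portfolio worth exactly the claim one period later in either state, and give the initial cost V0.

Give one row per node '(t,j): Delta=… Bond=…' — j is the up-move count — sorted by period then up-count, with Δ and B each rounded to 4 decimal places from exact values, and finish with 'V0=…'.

Under the risk-neutral measure, an up-move has probability p* = (R−d)/(u−d) = 0.8148 and values discount at R = 1.1.
Terminal payoffs: V(2,0)=-114.1812, V(2,1)=-43.6140, V(2,2)=84.6900
(1,0): S=130.6800. Δ = (V_up−V_dn)/(S_up−S_dn) = (-43.6140−-114.1812)/(156.8160−86.2488) = 1.0000. V = [p*·-43.6140 + (1−p*)·-114.1812]/1.1 = -51.5291. B = V − Δ·S = -182.2091.
(1,1): S=237.6000. Δ = (V_up−V_dn)/(S_up−S_dn) = (84.6900−-43.6140)/(285.1200−156.8160) = 1.0000. V = [p*·84.6900 + (1−p*)·-43.6140]/1.1 = 55.3909. B = V − Δ·S = -182.2091.
(0,0): S=198.0000. Δ = (V_up−V_dn)/(S_up−S_dn) = (55.3909−-51.5291)/(237.6000−130.6800) = 1.0000. V = [p*·55.3909 + (1−p*)·-51.5291]/1.1 = 32.3554. B = V − Δ·S = -165.6446.
Check: Δ(0,0)·S0 + B(0,0) = 32.3554 = V0.

(0,0): Delta=1.0000 Bond=-165.6446
(1,0): Delta=1.0000 Bond=-182.2091
(1,1): Delta=1.0000 Bond=-182.2091
V0=32.3554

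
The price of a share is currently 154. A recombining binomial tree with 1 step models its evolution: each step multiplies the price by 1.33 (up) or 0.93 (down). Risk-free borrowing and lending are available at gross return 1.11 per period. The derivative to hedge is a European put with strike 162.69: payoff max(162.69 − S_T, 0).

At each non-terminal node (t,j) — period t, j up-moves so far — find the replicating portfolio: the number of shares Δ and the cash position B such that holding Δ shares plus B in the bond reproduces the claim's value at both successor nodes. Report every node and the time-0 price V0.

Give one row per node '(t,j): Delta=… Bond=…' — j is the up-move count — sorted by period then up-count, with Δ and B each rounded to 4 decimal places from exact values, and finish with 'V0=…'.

The replicating-portfolio and risk-neutral prices coincide; use p* = (1.11−0.93)/(1.33−0.93) = 0.4500 for the latter.
At expiry t=1: V(1,0)=19.4700, V(1,1)=0.0000
  t=0,j=0: stock 154.0000 → up 204.8200 (V=0.0000), down 143.2200 (V=19.4700). Price 9.6473; hedge Δ=-0.3161, bond B=58.3223.
The time-0 hedge costs 9.6473, which is the no-arbitrage price.

(0,0): Delta=-0.3161 Bond=58.3223
V0=9.6473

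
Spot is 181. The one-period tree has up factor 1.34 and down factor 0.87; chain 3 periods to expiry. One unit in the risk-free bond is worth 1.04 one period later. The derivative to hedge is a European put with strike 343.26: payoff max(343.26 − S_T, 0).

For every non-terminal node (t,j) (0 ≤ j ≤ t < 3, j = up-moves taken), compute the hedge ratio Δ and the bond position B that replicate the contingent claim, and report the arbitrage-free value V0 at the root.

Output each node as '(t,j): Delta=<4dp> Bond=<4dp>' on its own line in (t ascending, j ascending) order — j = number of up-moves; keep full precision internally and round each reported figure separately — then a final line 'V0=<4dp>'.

(0,0): Delta=-0.8688 Bond=285.2975
(1,0): Delta=-1.0000 Bond=317.3632
(1,1): Delta=-0.7186 Bond=260.2616
(2,0): Delta=-1.0000 Bond=330.0577
(2,1): Delta=-1.0000 Bond=330.0577
(2,2): Delta=-0.3961 Bond=165.8740
V0=128.0375

Under the risk-neutral measure, an up-move has probability p* = (R−d)/(u−d) = 0.3617 and values discount at R = 1.04.
Terminal values V(3,·): V(3,0)=224.0710, V(3,1)=159.6815, V(3,2)=60.5069, V(3,3)=0.0000
(2,0): S=136.9989. Δ = (V_up−V_dn)/(S_up−S_dn) = (159.6815−224.0710)/(183.5785−119.1890) = -1.0000. V = [p*·159.6815 + (1−p*)·224.0710]/1.04 = 193.0588. B = V − Δ·S = 330.0577.
(2,1): S=211.0098. Δ = (V_up−V_dn)/(S_up−S_dn) = (60.5069−159.6815)/(282.7531−183.5785) = -1.0000. V = [p*·60.5069 + (1−p*)·159.6815]/1.04 = 119.0479. B = V − Δ·S = 330.0577.
(2,2): S=325.0036. Δ = (V_up−V_dn)/(S_up−S_dn) = (0.0000−60.5069)/(435.5048−282.7531) = -0.3961. V = [p*·0.0000 + (1−p*)·60.5069]/1.04 = 37.1360. B = V − Δ·S = 165.8740.
(1,0): S=157.4700. Δ = (V_up−V_dn)/(S_up−S_dn) = (119.0479−193.0588)/(211.0098−136.9989) = -1.0000. V = [p*·119.0479 + (1−p*)·193.0588]/1.04 = 159.8932. B = V − Δ·S = 317.3632.
(1,1): S=242.5400. Δ = (V_up−V_dn)/(S_up−S_dn) = (37.1360−119.0479)/(325.0036−211.0098) = -0.7186. V = [p*·37.1360 + (1−p*)·119.0479]/1.04 = 85.9809. B = V − Δ·S = 260.2616.
(0,0): S=181.0000. Δ = (V_up−V_dn)/(S_up−S_dn) = (85.9809−159.8932)/(242.5400−157.4700) = -0.8688. V = [p*·85.9809 + (1−p*)·159.8932]/1.04 = 128.0375. B = V − Δ·S = 285.2975.
Self-financing check: at every node Δ·S+B equals the discounted successor values.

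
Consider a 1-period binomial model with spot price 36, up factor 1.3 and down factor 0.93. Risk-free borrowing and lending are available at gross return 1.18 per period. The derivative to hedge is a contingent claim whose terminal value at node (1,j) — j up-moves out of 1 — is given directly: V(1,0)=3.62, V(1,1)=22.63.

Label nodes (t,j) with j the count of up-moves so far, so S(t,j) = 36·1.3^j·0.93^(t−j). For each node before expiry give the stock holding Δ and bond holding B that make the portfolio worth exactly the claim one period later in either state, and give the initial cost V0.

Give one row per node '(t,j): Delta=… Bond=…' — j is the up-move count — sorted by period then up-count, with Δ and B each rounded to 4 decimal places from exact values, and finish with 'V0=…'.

Risk-neutral probability p* = (R−d)/(u−d) = (1.18−0.93)/(1.3−0.93) = 0.6757.
Payoff layer (t=1): V(1,0)=3.6200, V(1,1)=22.6300
Node (0,0) S=36.0000: V=(p*·22.6300+(1−p*)·3.6200)/1.18=13.9530; Δ=(22.6300−3.6200)/(46.8000−33.4800)=1.4272; B=V−Δ·S=-37.4253
Check: Δ(0,0)·S0 + B(0,0) = 13.9530 = V0.

(0,0): Delta=1.4272 Bond=-37.4253
V0=13.9530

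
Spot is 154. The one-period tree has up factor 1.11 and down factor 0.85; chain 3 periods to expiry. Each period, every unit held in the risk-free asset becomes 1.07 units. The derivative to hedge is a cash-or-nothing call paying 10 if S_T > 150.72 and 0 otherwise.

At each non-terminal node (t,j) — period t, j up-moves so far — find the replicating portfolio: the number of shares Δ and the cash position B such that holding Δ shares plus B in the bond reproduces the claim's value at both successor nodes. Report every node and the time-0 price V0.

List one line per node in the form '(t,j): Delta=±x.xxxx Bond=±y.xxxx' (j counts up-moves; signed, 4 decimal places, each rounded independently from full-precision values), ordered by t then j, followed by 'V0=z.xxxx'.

Under the risk-neutral measure, an up-move has probability p* = (R−d)/(u−d) = 0.8462 and values discount at R = 1.07.
Payoff layer (t=3): V(3,0)=0.0000, V(3,1)=0.0000, V(3,2)=10.0000, V(3,3)=10.0000
(2,0): S=111.2650. Δ = (V_up−V_dn)/(S_up−S_dn) = (0.0000−0.0000)/(123.5041−94.5752) = 0.0000. V = [p*·0.0000 + (1−p*)·0.0000]/1.07 = 0.0000. B = V − Δ·S = 0.0000.
(2,1): S=145.2990. Δ = (V_up−V_dn)/(S_up−S_dn) = (10.0000−0.0000)/(161.2819−123.5041) = 0.2647. V = [p*·10.0000 + (1−p*)·0.0000]/1.07 = 7.9080. B = V − Δ·S = -30.5536.
(2,2): S=189.7434. Δ = (V_up−V_dn)/(S_up−S_dn) = (10.0000−10.0000)/(210.6152−161.2819) = 0.0000. V = [p*·10.0000 + (1−p*)·10.0000]/1.07 = 9.3458. B = V − Δ·S = 9.3458.
(1,0): S=130.9000. Δ = (V_up−V_dn)/(S_up−S_dn) = (7.9080−0.0000)/(145.2990−111.2650) = 0.2324. V = [p*·7.9080 + (1−p*)·0.0000]/1.07 = 6.2536. B = V − Δ·S = -24.1617.
(1,1): S=170.9400. Δ = (V_up−V_dn)/(S_up−S_dn) = (9.3458−7.9080)/(189.7434−145.2990) = 0.0324. V = [p*·9.3458 + (1−p*)·7.9080]/1.07 = 8.5277. B = V − Δ·S = 2.9976.
(0,0): S=154.0000. Δ = (V_up−V_dn)/(S_up−S_dn) = (8.5277−6.2536)/(170.9400−130.9000) = 0.0568. V = [p*·8.5277 + (1−p*)·6.2536]/1.07 = 7.6428. B = V − Δ·S = -1.1035.
Self-financing check: at every node Δ·S+B equals the discounted successor values.

(0,0): Delta=0.0568 Bond=-1.1035
(1,0): Delta=0.2324 Bond=-24.1617
(1,1): Delta=0.0324 Bond=2.9976
(2,0): Delta=0.0000 Bond=0.0000
(2,1): Delta=0.2647 Bond=-30.5536
(2,2): Delta=0.0000 Bond=9.3458
V0=7.6428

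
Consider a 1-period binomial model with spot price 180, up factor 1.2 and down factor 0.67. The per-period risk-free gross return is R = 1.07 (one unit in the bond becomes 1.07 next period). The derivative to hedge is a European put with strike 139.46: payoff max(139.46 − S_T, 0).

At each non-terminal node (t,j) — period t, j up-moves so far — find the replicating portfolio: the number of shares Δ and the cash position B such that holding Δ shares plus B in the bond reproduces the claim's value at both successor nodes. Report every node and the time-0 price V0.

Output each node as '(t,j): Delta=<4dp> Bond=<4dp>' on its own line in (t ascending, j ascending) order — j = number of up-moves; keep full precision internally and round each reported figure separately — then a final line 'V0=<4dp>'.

(0,0): Delta=-0.1977 Bond=39.9083
V0=4.3234

Under the risk-neutral measure, an up-move has probability p* = (R−d)/(u−d) = 0.7547 and values discount at R = 1.07.
Payoff layer (t=1): V(1,0)=18.8600, V(1,1)=0.0000
(0,0): S=180.0000. Δ = (V_up−V_dn)/(S_up−S_dn) = (0.0000−18.8600)/(216.0000−120.6000) = -0.1977. V = [p*·0.0000 + (1−p*)·18.8600]/1.07 = 4.3234. B = V − Δ·S = 39.9083.
The time-0 hedge costs 4.3234, which is the no-arbitrage price.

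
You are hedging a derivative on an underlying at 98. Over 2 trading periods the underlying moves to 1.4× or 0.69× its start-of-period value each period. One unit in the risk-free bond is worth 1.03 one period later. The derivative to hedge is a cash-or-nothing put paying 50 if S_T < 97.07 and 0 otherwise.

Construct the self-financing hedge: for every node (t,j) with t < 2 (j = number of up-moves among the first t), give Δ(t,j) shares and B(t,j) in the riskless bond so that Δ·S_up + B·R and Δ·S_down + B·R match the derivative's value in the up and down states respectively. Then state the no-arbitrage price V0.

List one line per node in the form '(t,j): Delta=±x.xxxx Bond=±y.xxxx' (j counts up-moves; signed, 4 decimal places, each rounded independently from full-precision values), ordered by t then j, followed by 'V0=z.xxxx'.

(0,0): Delta=-0.3341 Bond=69.0632
(1,0): Delta=0.0000 Bond=48.5437
(1,1): Delta=-0.5133 Bond=95.7200
V0=36.3220

Since d<R<u, set p* = (R−d)/(u−d) = 0.4789; price each node as the discounted p*-expectation of its children.
Payoff layer (t=2): V(2,0)=50.0000, V(2,1)=50.0000, V(2,2)=0.0000
Node (1,0) S=67.6200: V=(p*·50.0000+(1−p*)·50.0000)/1.03=48.5437; Δ=(50.0000−50.0000)/(94.6680−46.6578)=0.0000; B=V−Δ·S=48.5437
Node (1,1) S=137.2000: V=(p*·0.0000+(1−p*)·50.0000)/1.03=25.2974; Δ=(0.0000−50.0000)/(192.0800−94.6680)=-0.5133; B=V−Δ·S=95.7200
Node (0,0) S=98.0000: V=(p*·25.2974+(1−p*)·48.5437)/1.03=36.3220; Δ=(25.2974−48.5437)/(137.2000−67.6200)=-0.3341; B=V−Δ·S=69.0632
Root portfolio cost Δ·98+B reproduces V0=36.3220.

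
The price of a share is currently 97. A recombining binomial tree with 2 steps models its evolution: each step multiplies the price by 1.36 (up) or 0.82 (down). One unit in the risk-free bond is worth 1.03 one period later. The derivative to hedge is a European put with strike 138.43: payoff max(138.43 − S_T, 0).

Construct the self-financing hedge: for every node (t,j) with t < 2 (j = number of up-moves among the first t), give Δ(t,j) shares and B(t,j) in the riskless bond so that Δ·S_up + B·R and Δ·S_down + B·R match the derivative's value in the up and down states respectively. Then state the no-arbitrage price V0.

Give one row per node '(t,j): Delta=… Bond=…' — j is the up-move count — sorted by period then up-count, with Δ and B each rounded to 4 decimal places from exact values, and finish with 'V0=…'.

(0,0): Delta=-0.7046 Bond=107.6719
(1,0): Delta=-1.0000 Bond=134.3981
(1,1): Delta=-0.4247 Bond=73.9799
V0=39.3255

Risk-neutral probability p* = (R−d)/(u−d) = (1.03−0.82)/(1.36−0.82) = 0.3889.
Terminal payoffs: V(2,0)=73.2072, V(2,1)=30.2556, V(2,2)=0.0000
(1,0): S=79.5400. Δ = (V_up−V_dn)/(S_up−S_dn) = (30.2556−73.2072)/(108.1744−65.2228) = -1.0000. V = [p*·30.2556 + (1−p*)·73.2072]/1.03 = 54.8581. B = V − Δ·S = 134.3981.
(1,1): S=131.9200. Δ = (V_up−V_dn)/(S_up−S_dn) = (0.0000−30.2556)/(179.4112−108.1744) = -0.4247. V = [p*·0.0000 + (1−p*)·30.2556]/1.03 = 17.9510. B = V − Δ·S = 73.9799.
(0,0): S=97.0000. Δ = (V_up−V_dn)/(S_up−S_dn) = (17.9510−54.8581)/(131.9200−79.5400) = -0.7046. V = [p*·17.9510 + (1−p*)·54.8581]/1.03 = 39.3255. B = V − Δ·S = 107.6719.
Self-financing check: at every node Δ·S+B equals the discounted successor values.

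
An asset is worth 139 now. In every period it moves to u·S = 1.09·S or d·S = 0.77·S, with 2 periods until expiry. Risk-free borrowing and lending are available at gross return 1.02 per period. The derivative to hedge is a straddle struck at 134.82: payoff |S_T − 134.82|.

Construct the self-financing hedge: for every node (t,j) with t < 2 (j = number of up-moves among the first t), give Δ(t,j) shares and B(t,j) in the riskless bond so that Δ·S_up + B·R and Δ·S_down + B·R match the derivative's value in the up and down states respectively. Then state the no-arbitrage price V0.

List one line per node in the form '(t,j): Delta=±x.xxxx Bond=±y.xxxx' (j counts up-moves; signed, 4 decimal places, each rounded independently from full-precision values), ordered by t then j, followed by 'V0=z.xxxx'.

The replicating-portfolio and risk-neutral prices coincide; use p* = (1.02−0.77)/(1.09−0.77) = 0.7812 for the latter.
Terminal payoffs: V(2,0)=52.4069, V(2,1)=18.1573, V(2,2)=30.3259
Node (1,0) S=107.0300: V=(p*·18.1573+(1−p*)·52.4069)/1.02=25.1465; Δ=(18.1573−52.4069)/(116.6627−82.4131)=-1.0000; B=V−Δ·S=132.1765
Node (1,1) S=151.5100: V=(p*·30.3259+(1−p*)·18.1573)/1.02=27.1216; Δ=(30.3259−18.1573)/(165.1459−116.6627)=0.2510; B=V−Δ·S=-10.9053
Node (0,0) S=139.0000: V=(p*·27.1216+(1−p*)·25.1465)/1.02=26.1662; Δ=(27.1216−25.1465)/(151.5100−107.0300)=0.0444; B=V−Δ·S=19.9940
Each (Δ,B) replicates both successor values, so the strategy is self-financing and V0 is arbitrage-free.

(0,0): Delta=0.0444 Bond=19.9940
(1,0): Delta=-1.0000 Bond=132.1765
(1,1): Delta=0.2510 Bond=-10.9053
V0=26.1662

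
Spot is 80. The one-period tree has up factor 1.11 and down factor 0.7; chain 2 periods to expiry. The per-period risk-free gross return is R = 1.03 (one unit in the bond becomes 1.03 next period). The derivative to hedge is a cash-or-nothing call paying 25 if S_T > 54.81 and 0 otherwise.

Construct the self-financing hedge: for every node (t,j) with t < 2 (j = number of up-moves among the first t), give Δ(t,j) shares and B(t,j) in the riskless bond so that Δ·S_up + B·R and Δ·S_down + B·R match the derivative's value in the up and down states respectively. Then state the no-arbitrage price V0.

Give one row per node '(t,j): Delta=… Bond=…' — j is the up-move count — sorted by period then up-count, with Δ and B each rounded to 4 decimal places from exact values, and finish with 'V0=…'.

The replicating-portfolio and risk-neutral prices coincide; use p* = (1.03−0.7)/(1.11−0.7) = 0.8049 for the latter.
Payoff layer (t=2): V(2,0)=0.0000, V(2,1)=25.0000, V(2,2)=25.0000
  t=1,j=0: stock 56.0000 → up 62.1600 (V=25.0000), down 39.2000 (V=0.0000). Price 19.5359; hedge Δ=1.0889, bond B=-41.4397.
  t=1,j=1: stock 88.8000 → up 98.5680 (V=25.0000), down 62.1600 (V=25.0000). Price 24.2718; hedge Δ=0.0000, bond B=24.2718.
  t=0,j=0: stock 80.0000 → up 88.8000 (V=24.2718), down 56.0000 (V=19.5359). Price 22.6677; hedge Δ=0.1444, bond B=11.1166.
Check: Δ(0,0)·S0 + B(0,0) = 22.6677 = V0.

(0,0): Delta=0.1444 Bond=11.1166
(1,0): Delta=1.0889 Bond=-41.4397
(1,1): Delta=0.0000 Bond=24.2718
V0=22.6677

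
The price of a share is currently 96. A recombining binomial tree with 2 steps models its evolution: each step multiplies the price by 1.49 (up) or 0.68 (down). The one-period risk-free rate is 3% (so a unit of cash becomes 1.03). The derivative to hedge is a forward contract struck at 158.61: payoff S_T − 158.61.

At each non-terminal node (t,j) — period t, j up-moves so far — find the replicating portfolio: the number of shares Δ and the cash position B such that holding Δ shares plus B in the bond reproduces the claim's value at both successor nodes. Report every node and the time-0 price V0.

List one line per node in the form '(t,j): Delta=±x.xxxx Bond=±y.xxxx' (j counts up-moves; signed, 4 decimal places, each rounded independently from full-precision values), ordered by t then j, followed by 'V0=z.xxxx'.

Under the risk-neutral measure, an up-move has probability p* = (R−d)/(u−d) = 0.4321 and values discount at R = 1.03.
At expiry t=2: V(2,0)=-114.2196, V(2,1)=-61.3428, V(2,2)=54.5196
Node (1,0) S=65.2800: V=(p*·-61.3428+(1−p*)·-114.2196)/1.03=-88.7103; Δ=(-61.3428−-114.2196)/(97.2672−44.3904)=1.0000; B=V−Δ·S=-153.9903
Node (1,1) S=143.0400: V=(p*·54.5196+(1−p*)·-61.3428)/1.03=-10.9503; Δ=(54.5196−-61.3428)/(213.1296−97.2672)=1.0000; B=V−Δ·S=-153.9903
Node (0,0) S=96.0000: V=(p*·-10.9503+(1−p*)·-88.7103)/1.03=-53.5051; Δ=(-10.9503−-88.7103)/(143.0400−65.2800)=1.0000; B=V−Δ·S=-149.5051
Self-financing check: at every node Δ·S+B equals the discounted successor values.

(0,0): Delta=1.0000 Bond=-149.5051
(1,0): Delta=1.0000 Bond=-153.9903
(1,1): Delta=1.0000 Bond=-153.9903
V0=-53.5051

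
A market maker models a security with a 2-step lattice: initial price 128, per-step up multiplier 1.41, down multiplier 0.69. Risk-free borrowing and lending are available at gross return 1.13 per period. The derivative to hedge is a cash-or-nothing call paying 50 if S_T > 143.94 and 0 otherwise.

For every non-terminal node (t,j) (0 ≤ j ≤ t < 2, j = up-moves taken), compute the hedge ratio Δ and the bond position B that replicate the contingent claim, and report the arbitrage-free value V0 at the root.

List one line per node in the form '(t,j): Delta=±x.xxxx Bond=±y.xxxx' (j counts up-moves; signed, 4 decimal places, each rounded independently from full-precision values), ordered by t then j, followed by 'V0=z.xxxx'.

Risk-neutral probability p* = (R−d)/(u−d) = (1.13−0.69)/(1.41−0.69) = 0.6111.
At expiry t=2: V(2,0)=0.0000, V(2,1)=0.0000, V(2,2)=50.0000
  t=1,j=0: stock 88.3200 → up 124.5312 (V=0.0000), down 60.9408 (V=0.0000). Price 0.0000; hedge Δ=0.0000, bond B=0.0000.
  t=1,j=1: stock 180.4800 → up 254.4768 (V=50.0000), down 124.5312 (V=0.0000). Price 27.0403; hedge Δ=0.3848, bond B=-42.4041.
  t=0,j=0: stock 128.0000 → up 180.4800 (V=27.0403), down 88.3200 (V=0.0000). Price 14.6236; hedge Δ=0.2934, bond B=-22.9324.
Root portfolio cost Δ·128+B reproduces V0=14.6236.

(0,0): Delta=0.2934 Bond=-22.9324
(1,0): Delta=0.0000 Bond=0.0000
(1,1): Delta=0.3848 Bond=-42.4041
V0=14.6236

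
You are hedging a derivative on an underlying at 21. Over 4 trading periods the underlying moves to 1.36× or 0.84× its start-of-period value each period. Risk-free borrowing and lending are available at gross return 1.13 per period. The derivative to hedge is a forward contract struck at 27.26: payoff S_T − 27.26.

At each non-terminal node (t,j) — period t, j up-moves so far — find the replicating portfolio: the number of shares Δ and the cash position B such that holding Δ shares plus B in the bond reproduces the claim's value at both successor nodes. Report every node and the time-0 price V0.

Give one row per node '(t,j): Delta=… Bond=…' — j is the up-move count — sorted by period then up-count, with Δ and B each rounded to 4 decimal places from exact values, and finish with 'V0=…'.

Since d<R<u, set p* = (R−d)/(u−d) = 0.5577; price each node as the discounted p*-expectation of its children.
Terminal payoffs: V(4,0)=-16.8047, V(4,1)=-10.3324, V(4,2)=0.1466, V(4,3)=17.1126, V(4,4)=44.5814
Node (3,0) S=12.4468: V=(p*·-10.3324+(1−p*)·-16.8047)/1.13=-11.6771; Δ=(-10.3324−-16.8047)/(16.9276−10.4553)=1.0000; B=V−Δ·S=-24.1239
Node (3,1) S=20.1519: V=(p*·0.1466+(1−p*)·-10.3324)/1.13=-3.9720; Δ=(0.1466−-10.3324)/(27.4066−16.9276)=1.0000; B=V−Δ·S=-24.1239
Node (3,2) S=32.6269: V=(p*·17.1126+(1−p*)·0.1466)/1.13=8.5031; Δ=(17.1126−0.1466)/(44.3726−27.4066)=1.0000; B=V−Δ·S=-24.1239
Node (3,3) S=52.8246: V=(p*·44.5814+(1−p*)·17.1126)/1.13=28.7007; Δ=(44.5814−17.1126)/(71.8414−44.3726)=1.0000; B=V−Δ·S=-24.1239
Node (2,0) S=14.8176: V=(p*·-3.9720+(1−p*)·-11.6771)/1.13=-6.5310; Δ=(-3.9720−-11.6771)/(20.1519−12.4468)=1.0000; B=V−Δ·S=-21.3486
Node (2,1) S=23.9904: V=(p*·8.5031+(1−p*)·-3.9720)/1.13=2.6418; Δ=(8.5031−-3.9720)/(32.6269−20.1519)=1.0000; B=V−Δ·S=-21.3486
Node (2,2) S=38.8416: V=(p*·28.7007+(1−p*)·8.5031)/1.13=17.4930; Δ=(28.7007−8.5031)/(52.8246−32.6269)=1.0000; B=V−Δ·S=-21.3486
Node (1,0) S=17.6400: V=(p*·2.6418+(1−p*)·-6.5310)/1.13=-1.2525; Δ=(2.6418−-6.5310)/(23.9904−14.8176)=1.0000; B=V−Δ·S=-18.8925
Node (1,1) S=28.5600: V=(p*·17.4930+(1−p*)·2.6418)/1.13=9.6675; Δ=(17.4930−2.6418)/(38.8416−23.9904)=1.0000; B=V−Δ·S=-18.8925
Node (0,0) S=21.0000: V=(p*·9.6675+(1−p*)·-1.2525)/1.13=4.2809; Δ=(9.6675−-1.2525)/(28.5600−17.6400)=1.0000; B=V−Δ·S=-16.7191
The time-0 hedge costs 4.2809, which is the no-arbitrage price.

(0,0): Delta=1.0000 Bond=-16.7191
(1,0): Delta=1.0000 Bond=-18.8925
(1,1): Delta=1.0000 Bond=-18.8925
(2,0): Delta=1.0000 Bond=-21.3486
(2,1): Delta=1.0000 Bond=-21.3486
(2,2): Delta=1.0000 Bond=-21.3486
(3,0): Delta=1.0000 Bond=-24.1239
(3,1): Delta=1.0000 Bond=-24.1239
(3,2): Delta=1.0000 Bond=-24.1239
(3,3): Delta=1.0000 Bond=-24.1239
V0=4.2809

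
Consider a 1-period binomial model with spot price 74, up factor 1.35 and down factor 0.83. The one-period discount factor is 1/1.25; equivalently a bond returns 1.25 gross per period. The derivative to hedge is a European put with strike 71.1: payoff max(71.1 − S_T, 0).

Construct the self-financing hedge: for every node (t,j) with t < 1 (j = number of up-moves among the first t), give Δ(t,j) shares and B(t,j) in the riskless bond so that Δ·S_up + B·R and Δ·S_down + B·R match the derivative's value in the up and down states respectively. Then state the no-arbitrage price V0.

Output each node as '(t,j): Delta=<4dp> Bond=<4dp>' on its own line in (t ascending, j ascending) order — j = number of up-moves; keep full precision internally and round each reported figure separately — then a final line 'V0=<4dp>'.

(0,0): Delta=-0.2516 Bond=20.1046
V0=1.4892

Since d<R<u, set p* = (R−d)/(u−d) = 0.8077; price each node as the discounted p*-expectation of its children.
Terminal payoffs: V(1,0)=9.6800, V(1,1)=0.0000
Node (0,0) S=74.0000: V=(p*·0.0000+(1−p*)·9.6800)/1.25=1.4892; Δ=(0.0000−9.6800)/(99.9000−61.4200)=-0.2516; B=V−Δ·S=20.1046
The time-0 hedge costs 1.4892, which is the no-arbitrage price.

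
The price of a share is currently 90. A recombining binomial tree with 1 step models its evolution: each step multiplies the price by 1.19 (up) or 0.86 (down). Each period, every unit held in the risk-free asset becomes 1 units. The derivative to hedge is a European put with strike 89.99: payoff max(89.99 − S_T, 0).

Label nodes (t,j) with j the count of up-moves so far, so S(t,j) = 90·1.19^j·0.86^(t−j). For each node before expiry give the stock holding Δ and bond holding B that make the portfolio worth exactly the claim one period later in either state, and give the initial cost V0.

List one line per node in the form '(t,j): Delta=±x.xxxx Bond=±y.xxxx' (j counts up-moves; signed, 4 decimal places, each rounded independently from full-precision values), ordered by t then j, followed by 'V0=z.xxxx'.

(0,0): Delta=-0.4239 Bond=45.4003
V0=7.2488

Under the risk-neutral measure, an up-move has probability p* = (R−d)/(u−d) = 0.4242 and values discount at R = 1.
Terminal values V(1,·): V(1,0)=12.5900, V(1,1)=0.0000
Node (0,0) S=90.0000: V=(p*·0.0000+(1−p*)·12.5900)/1=7.2488; Δ=(0.0000−12.5900)/(107.1000−77.4000)=-0.4239; B=V−Δ·S=45.4003
Check: Δ(0,0)·S0 + B(0,0) = 7.2488 = V0.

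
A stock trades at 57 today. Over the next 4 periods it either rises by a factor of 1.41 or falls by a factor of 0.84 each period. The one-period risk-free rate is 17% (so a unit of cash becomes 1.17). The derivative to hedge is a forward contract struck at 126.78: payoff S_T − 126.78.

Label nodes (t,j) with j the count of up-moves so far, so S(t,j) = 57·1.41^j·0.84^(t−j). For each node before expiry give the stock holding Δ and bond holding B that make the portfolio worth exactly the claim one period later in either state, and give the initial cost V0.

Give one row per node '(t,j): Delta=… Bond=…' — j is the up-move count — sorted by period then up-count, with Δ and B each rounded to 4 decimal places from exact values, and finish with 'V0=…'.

The replicating-portfolio and risk-neutral prices coincide; use p* = (1.17−0.84)/(1.41−0.84) = 0.5789 for the latter.
At expiry t=4: V(4,0)=-98.4013, V(4,1)=-79.1444, V(4,2)=-46.8202, V(4,3)=7.4382, V(4,4)=98.5149
  t=3,j=0: stock 33.7841 → up 47.6356 (V=-79.1444), down 28.3787 (V=-98.4013). Price -74.5748; hedge Δ=1.0000, bond B=-108.3590.
  t=3,j=1: stock 56.7091 → up 79.9598 (V=-46.8202), down 47.6356 (V=-79.1444). Price -51.6499; hedge Δ=1.0000, bond B=-108.3590.
  t=3,j=2: stock 95.1902 → up 134.2182 (V=7.4382), down 79.9598 (V=-46.8202). Price -13.1687; hedge Δ=1.0000, bond B=-108.3590.
  t=3,j=3: stock 159.7836 → up 225.2949 (V=98.5149), down 134.2182 (V=7.4382). Price 51.4246; hedge Δ=1.0000, bond B=-108.3590.
  t=2,j=0: stock 40.2192 → up 56.7091 (V=-51.6499), down 33.7841 (V=-74.5748). Price -52.3953; hedge Δ=1.0000, bond B=-92.6145.
  t=2,j=1: stock 67.5108 → up 95.1902 (V=-13.1687), down 56.7091 (V=-51.6499). Price -25.1037; hedge Δ=1.0000, bond B=-92.6145.
  t=2,j=2: stock 113.3217 → up 159.7836 (V=51.4246), down 95.1902 (V=-13.1687). Price 20.7072; hedge Δ=1.0000, bond B=-92.6145.
  t=1,j=0: stock 47.8800 → up 67.5108 (V=-25.1037), down 40.2192 (V=-52.3953). Price -31.2777; hedge Δ=1.0000, bond B=-79.1577.
  t=1,j=1: stock 80.3700 → up 113.3217 (V=20.7072), down 67.5108 (V=-25.1037). Price 1.2123; hedge Δ=1.0000, bond B=-79.1577.
  t=0,j=0: stock 57.0000 → up 80.3700 (V=1.2123), down 47.8800 (V=-31.2777). Price -10.6562; hedge Δ=1.0000, bond B=-67.6562.
Check: Δ(0,0)·S0 + B(0,0) = -10.6562 = V0.

(0,0): Delta=1.0000 Bond=-67.6562
(1,0): Delta=1.0000 Bond=-79.1577
(1,1): Delta=1.0000 Bond=-79.1577
(2,0): Delta=1.0000 Bond=-92.6145
(2,1): Delta=1.0000 Bond=-92.6145
(2,2): Delta=1.0000 Bond=-92.6145
(3,0): Delta=1.0000 Bond=-108.3590
(3,1): Delta=1.0000 Bond=-108.3590
(3,2): Delta=1.0000 Bond=-108.3590
(3,3): Delta=1.0000 Bond=-108.3590
V0=-10.6562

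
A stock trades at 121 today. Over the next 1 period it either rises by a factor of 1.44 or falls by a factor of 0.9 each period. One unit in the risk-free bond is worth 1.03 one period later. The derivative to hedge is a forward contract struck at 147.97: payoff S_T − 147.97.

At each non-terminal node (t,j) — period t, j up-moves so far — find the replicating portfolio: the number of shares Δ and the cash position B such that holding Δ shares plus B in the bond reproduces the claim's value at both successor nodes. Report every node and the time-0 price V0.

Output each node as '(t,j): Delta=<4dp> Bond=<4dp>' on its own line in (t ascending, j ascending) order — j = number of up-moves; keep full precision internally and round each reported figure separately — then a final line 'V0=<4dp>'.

Since d<R<u, set p* = (R−d)/(u−d) = 0.2407; price each node as the discounted p*-expectation of its children.
Terminal payoffs: V(1,0)=-39.0700, V(1,1)=26.2700
(0,0): S=121.0000. Δ = (V_up−V_dn)/(S_up−S_dn) = (26.2700−-39.0700)/(174.2400−108.9000) = 1.0000. V = [p*·26.2700 + (1−p*)·-39.0700]/1.03 = -22.6602. B = V − Δ·S = -143.6602.
Self-financing check: at every node Δ·S+B equals the discounted successor values.

(0,0): Delta=1.0000 Bond=-143.6602
V0=-22.6602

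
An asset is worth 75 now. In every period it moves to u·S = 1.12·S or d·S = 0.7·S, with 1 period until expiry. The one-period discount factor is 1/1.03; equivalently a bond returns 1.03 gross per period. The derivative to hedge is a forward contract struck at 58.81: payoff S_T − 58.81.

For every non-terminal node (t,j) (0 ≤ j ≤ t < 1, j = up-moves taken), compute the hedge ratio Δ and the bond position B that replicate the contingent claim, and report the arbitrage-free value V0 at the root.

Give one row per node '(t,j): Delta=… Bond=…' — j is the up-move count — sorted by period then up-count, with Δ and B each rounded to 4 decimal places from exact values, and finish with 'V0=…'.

(0,0): Delta=1.0000 Bond=-57.0971
V0=17.9029

Risk-neutral probability p* = (R−d)/(u−d) = (1.03−0.7)/(1.12−0.7) = 0.7857.
Terminal values V(1,·): V(1,0)=-6.3100, V(1,1)=25.1900
(0,0): S=75.0000. Δ = (V_up−V_dn)/(S_up−S_dn) = (25.1900−-6.3100)/(84.0000−52.5000) = 1.0000. V = [p*·25.1900 + (1−p*)·-6.3100]/1.03 = 17.9029. B = V − Δ·S = -57.0971.
Self-financing check: at every node Δ·S+B equals the discounted successor values.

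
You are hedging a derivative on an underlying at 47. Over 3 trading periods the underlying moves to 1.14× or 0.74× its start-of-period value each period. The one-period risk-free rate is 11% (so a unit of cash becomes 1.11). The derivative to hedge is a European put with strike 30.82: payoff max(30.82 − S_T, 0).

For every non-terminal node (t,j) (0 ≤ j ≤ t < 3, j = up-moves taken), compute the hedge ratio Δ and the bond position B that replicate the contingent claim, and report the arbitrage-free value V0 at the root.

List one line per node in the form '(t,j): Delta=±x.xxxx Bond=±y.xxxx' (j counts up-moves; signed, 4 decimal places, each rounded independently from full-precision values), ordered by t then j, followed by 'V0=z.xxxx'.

(0,0): Delta=-0.0114 Bond=0.5546
(1,0): Delta=-0.1386 Bond=5.0419
(1,1): Delta=-0.0047 Bond=0.2567
(2,0): Delta=-1.0000 Bond=27.7658
(2,1): Delta=-0.0933 Bond=3.7990
(2,2): Delta=0.0000 Bond=0.0000
V0=0.0205

No-arbitrage ⇒ martingale measure with p* = (R−d)/(u−d) = 0.9250.
Payoff layer (t=3): V(3,0)=11.7745, V(3,1)=1.4796, V(3,2)=0.0000, V(3,3)=0.0000
  t=2,j=0: stock 25.7372 → up 29.3404 (V=1.4796), down 19.0455 (V=11.7745). Price 2.0286; hedge Δ=-1.0000, bond B=27.7658.
  t=2,j=1: stock 39.6492 → up 45.2001 (V=0.0000), down 29.3404 (V=1.4796). Price 0.1000; hedge Δ=-0.0933, bond B=3.7990.
  t=2,j=2: stock 61.0812 → up 69.6326 (V=0.0000), down 45.2001 (V=0.0000). Price 0.0000; hedge Δ=0.0000, bond B=0.0000.
  t=1,j=0: stock 34.7800 → up 39.6492 (V=0.1000), down 25.7372 (V=2.0286). Price 0.2204; hedge Δ=-0.1386, bond B=5.0419.
  t=1,j=1: stock 53.5800 → up 61.0812 (V=0.0000), down 39.6492 (V=0.1000). Price 0.0068; hedge Δ=-0.0047, bond B=0.2567.
  t=0,j=0: stock 47.0000 → up 53.5800 (V=0.0068), down 34.7800 (V=0.2204). Price 0.0205; hedge Δ=-0.0114, bond B=0.5546.
Check: Δ(0,0)·S0 + B(0,0) = 0.0205 = V0.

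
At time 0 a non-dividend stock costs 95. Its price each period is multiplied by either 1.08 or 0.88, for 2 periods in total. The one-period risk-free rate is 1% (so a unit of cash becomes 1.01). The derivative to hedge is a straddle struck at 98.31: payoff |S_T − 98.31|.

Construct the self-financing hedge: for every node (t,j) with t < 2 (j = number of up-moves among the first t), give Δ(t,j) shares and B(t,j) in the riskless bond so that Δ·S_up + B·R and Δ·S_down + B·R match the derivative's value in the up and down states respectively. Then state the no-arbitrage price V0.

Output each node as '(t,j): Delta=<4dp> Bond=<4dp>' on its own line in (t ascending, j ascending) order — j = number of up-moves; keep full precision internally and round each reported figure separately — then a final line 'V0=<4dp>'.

Since d<R<u, set p* = (R−d)/(u−d) = 0.6500; price each node as the discounted p*-expectation of its children.
At expiry t=2: V(2,0)=24.7420, V(2,1)=8.0220, V(2,2)=12.4980
(1,0): S=83.6000. Δ = (V_up−V_dn)/(S_up−S_dn) = (8.0220−24.7420)/(90.2880−73.5680) = -1.0000. V = [p*·8.0220 + (1−p*)·24.7420]/1.01 = 13.7366. B = V − Δ·S = 97.3366.
(1,1): S=102.6000. Δ = (V_up−V_dn)/(S_up−S_dn) = (12.4980−8.0220)/(110.8080−90.2880) = 0.2181. V = [p*·12.4980 + (1−p*)·8.0220]/1.01 = 10.8232. B = V − Δ·S = -11.5568.
(0,0): S=95.0000. Δ = (V_up−V_dn)/(S_up−S_dn) = (10.8232−13.7366)/(102.6000−83.6000) = -0.1533. V = [p*·10.8232 + (1−p*)·13.7366]/1.01 = 11.7256. B = V − Δ·S = 26.2930.
The time-0 hedge costs 11.7256, which is the no-arbitrage price.

(0,0): Delta=-0.1533 Bond=26.2930
(1,0): Delta=-1.0000 Bond=97.3366
(1,1): Delta=0.2181 Bond=-11.5568
V0=11.7256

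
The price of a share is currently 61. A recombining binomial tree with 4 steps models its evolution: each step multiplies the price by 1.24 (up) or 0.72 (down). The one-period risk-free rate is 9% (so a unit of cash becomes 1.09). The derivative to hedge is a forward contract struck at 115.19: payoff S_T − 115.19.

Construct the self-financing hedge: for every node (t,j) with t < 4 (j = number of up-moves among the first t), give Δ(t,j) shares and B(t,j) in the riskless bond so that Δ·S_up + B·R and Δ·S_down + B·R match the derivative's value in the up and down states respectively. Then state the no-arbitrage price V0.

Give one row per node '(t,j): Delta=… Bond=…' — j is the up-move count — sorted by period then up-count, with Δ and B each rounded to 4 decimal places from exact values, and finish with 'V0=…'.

The replicating-portfolio and risk-neutral prices coincide; use p* = (1.09−0.72)/(1.24−0.72) = 0.7115 for the latter.
At expiry t=4: V(4,0)=-98.7969, V(4,1)=-86.9575, V(4,2)=-66.5674, V(4,3)=-31.4511, V(4,4)=29.0270
Node (3,0) S=22.7681: V=(p*·-86.9575+(1−p*)·-98.7969)/1.09=-82.9108; Δ=(-86.9575−-98.7969)/(28.2325−16.3931)=1.0000; B=V−Δ·S=-105.6789
Node (3,1) S=39.2118: V=(p*·-66.5674+(1−p*)·-86.9575)/1.09=-66.4671; Δ=(-66.5674−-86.9575)/(48.6226−28.2325)=1.0000; B=V−Δ·S=-105.6789
Node (3,2) S=67.5314: V=(p*·-31.4511+(1−p*)·-66.5674)/1.09=-38.1475; Δ=(-31.4511−-66.5674)/(83.7389−48.6226)=1.0000; B=V−Δ·S=-105.6789
Node (3,3) S=116.3041: V=(p*·29.0270+(1−p*)·-31.4511)/1.09=10.6252; Δ=(29.0270−-31.4511)/(144.2170−83.7389)=1.0000; B=V−Δ·S=-105.6789
Node (2,0) S=31.6224: V=(p*·-66.4671+(1−p*)·-82.9108)/1.09=-65.3307; Δ=(-66.4671−-82.9108)/(39.2118−22.7681)=1.0000; B=V−Δ·S=-96.9531
Node (2,1) S=54.4608: V=(p*·-38.1475+(1−p*)·-66.4671)/1.09=-42.4923; Δ=(-38.1475−-66.4671)/(67.5314−39.2118)=1.0000; B=V−Δ·S=-96.9531
Node (2,2) S=93.7936: V=(p*·10.6252+(1−p*)·-38.1475)/1.09=-3.1595; Δ=(10.6252−-38.1475)/(116.3041−67.5314)=1.0000; B=V−Δ·S=-96.9531
Node (1,0) S=43.9200: V=(p*·-42.4923+(1−p*)·-65.3307)/1.09=-45.0278; Δ=(-42.4923−-65.3307)/(54.4608−31.6224)=1.0000; B=V−Δ·S=-88.9478
Node (1,1) S=75.6400: V=(p*·-3.1595+(1−p*)·-42.4923)/1.09=-13.3078; Δ=(-3.1595−-42.4923)/(93.7936−54.4608)=1.0000; B=V−Δ·S=-88.9478
Node (0,0) S=61.0000: V=(p*·-13.3078+(1−p*)·-45.0278)/1.09=-20.6035; Δ=(-13.3078−-45.0278)/(75.6400−43.9200)=1.0000; B=V−Δ·S=-81.6035
Each (Δ,B) replicates both successor values, so the strategy is self-financing and V0 is arbitrage-free.

(0,0): Delta=1.0000 Bond=-81.6035
(1,0): Delta=1.0000 Bond=-88.9478
(1,1): Delta=1.0000 Bond=-88.9478
(2,0): Delta=1.0000 Bond=-96.9531
(2,1): Delta=1.0000 Bond=-96.9531
(2,2): Delta=1.0000 Bond=-96.9531
(3,0): Delta=1.0000 Bond=-105.6789
(3,1): Delta=1.0000 Bond=-105.6789
(3,2): Delta=1.0000 Bond=-105.6789
(3,3): Delta=1.0000 Bond=-105.6789
V0=-20.6035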